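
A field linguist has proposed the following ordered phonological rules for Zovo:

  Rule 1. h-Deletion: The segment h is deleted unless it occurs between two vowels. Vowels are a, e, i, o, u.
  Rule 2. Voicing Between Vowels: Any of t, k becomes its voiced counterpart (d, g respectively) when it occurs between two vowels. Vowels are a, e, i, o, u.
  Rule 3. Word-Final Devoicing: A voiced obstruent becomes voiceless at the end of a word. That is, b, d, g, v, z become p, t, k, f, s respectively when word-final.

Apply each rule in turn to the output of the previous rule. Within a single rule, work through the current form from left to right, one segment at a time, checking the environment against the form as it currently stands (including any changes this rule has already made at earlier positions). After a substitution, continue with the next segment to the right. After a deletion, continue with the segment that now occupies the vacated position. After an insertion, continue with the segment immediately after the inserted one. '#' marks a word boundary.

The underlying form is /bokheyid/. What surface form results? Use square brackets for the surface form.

[bogeyit]

Rule 1 h-Deletion: [bokheyid] → [bokeyid]
Rule 2 Voicing Between Vowels: [bokeyid] → [bogeyid]
Rule 3 Word-Final Devoicing: [bogeyid] → [bogeyit]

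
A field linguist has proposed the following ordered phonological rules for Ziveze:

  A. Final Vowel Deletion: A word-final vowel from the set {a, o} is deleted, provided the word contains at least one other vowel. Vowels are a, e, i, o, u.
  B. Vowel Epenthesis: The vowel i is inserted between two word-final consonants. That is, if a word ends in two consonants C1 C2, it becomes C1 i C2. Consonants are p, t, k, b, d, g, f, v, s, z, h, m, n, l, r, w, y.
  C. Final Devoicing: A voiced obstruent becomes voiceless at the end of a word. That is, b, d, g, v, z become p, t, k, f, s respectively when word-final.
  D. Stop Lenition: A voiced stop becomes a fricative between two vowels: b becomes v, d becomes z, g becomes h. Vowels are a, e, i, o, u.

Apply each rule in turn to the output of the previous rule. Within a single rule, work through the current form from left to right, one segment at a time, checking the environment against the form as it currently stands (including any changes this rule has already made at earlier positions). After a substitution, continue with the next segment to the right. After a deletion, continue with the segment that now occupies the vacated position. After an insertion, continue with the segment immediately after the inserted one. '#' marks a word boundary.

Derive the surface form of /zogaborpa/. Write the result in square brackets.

A Final Vowel Deletion: [zogaborpa] → [zogaborp]
B Vowel Epenthesis: [zogaborp] → [zogaborip]
C Final Devoicing: no change — [zogaborip]
D Stop Lenition: [zogaborip] → [zohavorip]

[zohavorip]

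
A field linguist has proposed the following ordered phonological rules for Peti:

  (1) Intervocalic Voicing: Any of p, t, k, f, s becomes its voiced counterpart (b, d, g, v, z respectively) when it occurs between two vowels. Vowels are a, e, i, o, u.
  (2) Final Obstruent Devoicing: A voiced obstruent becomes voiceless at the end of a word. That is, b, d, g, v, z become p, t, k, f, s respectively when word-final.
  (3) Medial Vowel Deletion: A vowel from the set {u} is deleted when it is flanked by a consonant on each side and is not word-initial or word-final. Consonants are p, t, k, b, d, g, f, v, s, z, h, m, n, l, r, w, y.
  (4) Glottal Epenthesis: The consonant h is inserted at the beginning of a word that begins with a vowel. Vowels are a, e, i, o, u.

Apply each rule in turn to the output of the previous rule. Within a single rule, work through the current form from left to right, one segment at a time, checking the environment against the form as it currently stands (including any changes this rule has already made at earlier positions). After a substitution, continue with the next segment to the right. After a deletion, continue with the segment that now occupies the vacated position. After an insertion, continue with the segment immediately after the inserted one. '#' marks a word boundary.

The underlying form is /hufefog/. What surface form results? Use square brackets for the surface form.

(1) Intervocalic Voicing: [hufefog] → [huvevog]
(2) Final Obstruent Devoicing: [huvevog] → [huvevok]
(3) Medial Vowel Deletion: [huvevok] → [hvevok]
(4) Glottal Epenthesis: no change — [hvevok]

[hvevok]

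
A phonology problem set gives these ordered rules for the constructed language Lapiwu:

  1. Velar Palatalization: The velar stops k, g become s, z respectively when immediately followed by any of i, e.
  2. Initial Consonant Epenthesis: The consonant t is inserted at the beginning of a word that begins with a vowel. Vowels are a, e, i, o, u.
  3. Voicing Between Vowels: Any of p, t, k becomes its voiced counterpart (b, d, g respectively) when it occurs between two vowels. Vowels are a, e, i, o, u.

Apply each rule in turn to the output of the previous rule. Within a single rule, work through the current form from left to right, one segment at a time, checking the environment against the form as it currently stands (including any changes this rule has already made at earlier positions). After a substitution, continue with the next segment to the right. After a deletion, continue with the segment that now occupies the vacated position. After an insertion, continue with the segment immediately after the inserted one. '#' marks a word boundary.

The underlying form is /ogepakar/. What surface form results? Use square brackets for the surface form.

[tozebagar]

1 Velar Palatalization: [ogepakar] → [ozepakar]
2 Initial Consonant Epenthesis: [ozepakar] → [tozepakar]
3 Voicing Between Vowels: [tozepakar] → [tozebagar]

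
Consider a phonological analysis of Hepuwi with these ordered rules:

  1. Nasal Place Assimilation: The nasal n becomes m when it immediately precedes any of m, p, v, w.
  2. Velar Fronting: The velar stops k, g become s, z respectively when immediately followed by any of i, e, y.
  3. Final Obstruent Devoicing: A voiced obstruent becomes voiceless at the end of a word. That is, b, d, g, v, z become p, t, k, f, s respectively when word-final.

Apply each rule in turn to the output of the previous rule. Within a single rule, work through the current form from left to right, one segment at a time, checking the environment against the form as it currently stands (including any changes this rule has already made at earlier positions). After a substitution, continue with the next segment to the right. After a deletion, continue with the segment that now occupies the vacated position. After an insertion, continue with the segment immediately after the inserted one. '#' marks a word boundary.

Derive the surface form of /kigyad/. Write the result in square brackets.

[sizyat]

1 Nasal Place Assimilation: no change — [kigyad]
2 Velar Fronting: [kigyad] → [sizyad]
3 Final Obstruent Devoicing: [sizyad] → [sizyat]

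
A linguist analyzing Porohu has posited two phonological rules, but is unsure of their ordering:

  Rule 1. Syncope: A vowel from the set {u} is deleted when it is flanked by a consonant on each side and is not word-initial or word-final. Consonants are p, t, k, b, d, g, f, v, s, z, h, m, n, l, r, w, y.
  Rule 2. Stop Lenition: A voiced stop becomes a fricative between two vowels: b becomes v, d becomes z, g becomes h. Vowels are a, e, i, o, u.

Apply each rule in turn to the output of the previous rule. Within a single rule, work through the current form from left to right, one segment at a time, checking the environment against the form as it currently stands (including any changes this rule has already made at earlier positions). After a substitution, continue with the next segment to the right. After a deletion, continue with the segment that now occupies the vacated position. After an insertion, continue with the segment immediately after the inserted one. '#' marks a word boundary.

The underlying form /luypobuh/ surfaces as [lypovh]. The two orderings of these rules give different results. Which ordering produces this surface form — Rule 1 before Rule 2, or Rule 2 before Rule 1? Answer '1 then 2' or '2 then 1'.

Order 1 then 2:
  1 Syncope: [luypobuh] → [lypobh]
  2 Stop Lenition: no change — [lypobh]
  result: [lypobh]
Order 2 then 1:
  2 Stop Lenition: [luypobuh] → [luypovuh]
  1 Syncope: [luypovuh] → [lypovh]
  result: [lypovh]

2 then 1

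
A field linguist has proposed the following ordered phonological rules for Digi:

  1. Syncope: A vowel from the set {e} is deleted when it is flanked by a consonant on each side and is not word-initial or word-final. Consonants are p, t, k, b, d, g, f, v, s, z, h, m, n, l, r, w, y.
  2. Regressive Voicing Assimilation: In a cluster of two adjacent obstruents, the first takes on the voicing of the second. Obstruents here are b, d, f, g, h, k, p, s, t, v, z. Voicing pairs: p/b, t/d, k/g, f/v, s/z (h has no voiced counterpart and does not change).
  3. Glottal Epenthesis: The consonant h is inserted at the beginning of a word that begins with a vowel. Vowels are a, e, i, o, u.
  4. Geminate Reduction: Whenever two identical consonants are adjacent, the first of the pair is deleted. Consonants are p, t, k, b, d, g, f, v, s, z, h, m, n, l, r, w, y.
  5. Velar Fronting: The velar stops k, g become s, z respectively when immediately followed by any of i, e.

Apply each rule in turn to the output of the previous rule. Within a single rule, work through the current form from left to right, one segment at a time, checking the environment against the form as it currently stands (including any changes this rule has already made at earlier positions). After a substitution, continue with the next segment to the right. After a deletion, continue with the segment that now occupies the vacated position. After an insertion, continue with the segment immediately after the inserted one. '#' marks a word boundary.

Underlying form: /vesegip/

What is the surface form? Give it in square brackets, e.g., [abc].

[fzzip]

1 Syncope: [vesegip] → [vsgip]
2 Regressive Voicing Assimilation: [vsgip] → [fzgip]
3 Glottal Epenthesis: no change — [fzgip]
4 Geminate Reduction: no change — [fzgip]
5 Velar Fronting: [fzgip] → [fzzip]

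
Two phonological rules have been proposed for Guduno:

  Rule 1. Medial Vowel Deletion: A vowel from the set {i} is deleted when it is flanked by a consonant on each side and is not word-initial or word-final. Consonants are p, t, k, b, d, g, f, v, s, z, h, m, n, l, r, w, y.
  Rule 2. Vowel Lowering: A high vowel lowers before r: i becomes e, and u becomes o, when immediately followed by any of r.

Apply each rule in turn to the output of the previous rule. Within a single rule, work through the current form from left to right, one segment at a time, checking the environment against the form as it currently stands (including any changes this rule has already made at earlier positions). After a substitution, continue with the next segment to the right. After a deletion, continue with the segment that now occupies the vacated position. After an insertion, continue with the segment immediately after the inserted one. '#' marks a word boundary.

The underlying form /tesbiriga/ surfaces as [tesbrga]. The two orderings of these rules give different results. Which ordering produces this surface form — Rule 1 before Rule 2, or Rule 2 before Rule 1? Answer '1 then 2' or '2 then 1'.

1 then 2

Order 1 then 2:
  1 Medial Vowel Deletion: [tesbiriga] → [tesbrga]
  2 Vowel Lowering: no change — [tesbrga]
  result: [tesbrga]
Order 2 then 1:
  2 Vowel Lowering: [tesbiriga] → [tesberiga]
  1 Medial Vowel Deletion: [tesberiga] → [tesberga]
  result: [tesberga]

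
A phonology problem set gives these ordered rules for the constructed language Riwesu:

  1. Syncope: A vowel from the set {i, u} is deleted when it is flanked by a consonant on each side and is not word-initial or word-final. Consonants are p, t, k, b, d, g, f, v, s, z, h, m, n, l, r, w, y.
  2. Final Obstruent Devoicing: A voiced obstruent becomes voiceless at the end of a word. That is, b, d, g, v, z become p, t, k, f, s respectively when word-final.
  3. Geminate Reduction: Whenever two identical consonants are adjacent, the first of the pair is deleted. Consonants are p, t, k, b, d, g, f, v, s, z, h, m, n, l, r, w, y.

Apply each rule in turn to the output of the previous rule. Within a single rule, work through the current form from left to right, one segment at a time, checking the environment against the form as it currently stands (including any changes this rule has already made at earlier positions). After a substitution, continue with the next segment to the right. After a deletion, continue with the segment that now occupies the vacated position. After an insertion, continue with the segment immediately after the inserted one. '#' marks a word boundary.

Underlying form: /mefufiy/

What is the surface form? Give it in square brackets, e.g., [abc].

[mefy]

1 Syncope: [mefufiy] → [meffy]
2 Final Obstruent Devoicing: no change — [meffy]
3 Geminate Reduction: [meffy] → [mefy]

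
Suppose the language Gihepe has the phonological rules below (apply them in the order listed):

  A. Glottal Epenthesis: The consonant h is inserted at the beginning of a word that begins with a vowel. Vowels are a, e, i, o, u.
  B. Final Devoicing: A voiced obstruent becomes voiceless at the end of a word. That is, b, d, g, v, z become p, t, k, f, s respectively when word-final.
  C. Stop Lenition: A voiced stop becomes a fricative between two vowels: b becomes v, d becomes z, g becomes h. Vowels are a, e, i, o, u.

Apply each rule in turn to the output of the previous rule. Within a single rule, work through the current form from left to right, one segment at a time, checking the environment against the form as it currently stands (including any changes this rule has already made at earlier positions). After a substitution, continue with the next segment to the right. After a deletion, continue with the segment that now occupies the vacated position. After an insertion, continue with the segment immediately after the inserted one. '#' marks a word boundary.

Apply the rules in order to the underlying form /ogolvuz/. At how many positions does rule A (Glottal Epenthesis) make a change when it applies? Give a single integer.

1

A Glottal Epenthesis: [ogolvuz] → [hogolvuz]
B Final Devoicing: [hogolvuz] → [hogolvus]
C Stop Lenition: [hogolvus] → [hoholvus]
Rule A changed 1 position(s).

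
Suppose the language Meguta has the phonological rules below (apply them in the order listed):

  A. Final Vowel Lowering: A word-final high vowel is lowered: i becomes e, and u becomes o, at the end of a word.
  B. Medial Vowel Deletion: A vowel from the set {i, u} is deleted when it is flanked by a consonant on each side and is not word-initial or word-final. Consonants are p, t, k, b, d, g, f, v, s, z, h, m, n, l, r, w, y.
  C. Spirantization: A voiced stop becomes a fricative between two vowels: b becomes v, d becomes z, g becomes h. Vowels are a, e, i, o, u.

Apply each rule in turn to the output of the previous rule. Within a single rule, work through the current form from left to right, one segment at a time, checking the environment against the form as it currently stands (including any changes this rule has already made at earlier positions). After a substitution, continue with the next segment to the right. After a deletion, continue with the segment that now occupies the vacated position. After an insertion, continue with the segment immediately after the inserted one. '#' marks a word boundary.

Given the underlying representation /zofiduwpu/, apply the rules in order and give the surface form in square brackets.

[zofdwpo]

A Final Vowel Lowering: [zofiduwpu] → [zofiduwpo]
B Medial Vowel Deletion: [zofiduwpo] → [zofdwpo]
C Spirantization: no change — [zofdwpo]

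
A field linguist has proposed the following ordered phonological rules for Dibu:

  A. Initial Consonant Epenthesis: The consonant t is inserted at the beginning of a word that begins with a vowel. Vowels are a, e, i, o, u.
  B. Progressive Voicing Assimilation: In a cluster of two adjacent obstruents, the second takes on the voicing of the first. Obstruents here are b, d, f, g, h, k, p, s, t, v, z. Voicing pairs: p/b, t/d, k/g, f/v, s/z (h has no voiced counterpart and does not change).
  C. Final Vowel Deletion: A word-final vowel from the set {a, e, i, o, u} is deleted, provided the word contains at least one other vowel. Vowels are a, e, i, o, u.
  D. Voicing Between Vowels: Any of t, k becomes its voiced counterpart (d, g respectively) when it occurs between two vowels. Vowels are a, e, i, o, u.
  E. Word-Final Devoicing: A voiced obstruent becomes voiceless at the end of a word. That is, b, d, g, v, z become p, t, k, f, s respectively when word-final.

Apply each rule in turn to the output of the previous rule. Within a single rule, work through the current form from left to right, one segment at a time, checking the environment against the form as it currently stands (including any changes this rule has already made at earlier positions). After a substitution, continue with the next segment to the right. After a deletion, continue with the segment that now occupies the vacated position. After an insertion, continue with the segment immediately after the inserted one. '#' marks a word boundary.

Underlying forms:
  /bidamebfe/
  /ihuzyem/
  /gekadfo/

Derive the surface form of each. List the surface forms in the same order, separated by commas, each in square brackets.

[bidamebf], [tihuzyem], [gegadf]

/bidamebfe/:
  A Initial Consonant Epenthesis: no change — [bidamebfe]
  B Progressive Voicing Assimilation: [bidamebfe] → [bidamebve]
  C Final Vowel Deletion: [bidamebve] → [bidamebv]
  D Voicing Between Vowels: no change — [bidamebv]
  E Word-Final Devoicing: [bidamebv] → [bidamebf]
/ihuzyem/:
  A Initial Consonant Epenthesis: [ihuzyem] → [tihuzyem]
  B Progressive Voicing Assimilation: no change — [tihuzyem]
  C Final Vowel Deletion: no change — [tihuzyem]
  D Voicing Between Vowels: no change — [tihuzyem]
  E Word-Final Devoicing: no change — [tihuzyem]
/gekadfo/:
  A Initial Consonant Epenthesis: no change — [gekadfo]
  B Progressive Voicing Assimilation: [gekadfo] → [gekadvo]
  C Final Vowel Deletion: [gekadvo] → [gekadv]
  D Voicing Between Vowels: [gekadv] → [gegadv]
  E Word-Final Devoicing: [gegadv] → [gegadf]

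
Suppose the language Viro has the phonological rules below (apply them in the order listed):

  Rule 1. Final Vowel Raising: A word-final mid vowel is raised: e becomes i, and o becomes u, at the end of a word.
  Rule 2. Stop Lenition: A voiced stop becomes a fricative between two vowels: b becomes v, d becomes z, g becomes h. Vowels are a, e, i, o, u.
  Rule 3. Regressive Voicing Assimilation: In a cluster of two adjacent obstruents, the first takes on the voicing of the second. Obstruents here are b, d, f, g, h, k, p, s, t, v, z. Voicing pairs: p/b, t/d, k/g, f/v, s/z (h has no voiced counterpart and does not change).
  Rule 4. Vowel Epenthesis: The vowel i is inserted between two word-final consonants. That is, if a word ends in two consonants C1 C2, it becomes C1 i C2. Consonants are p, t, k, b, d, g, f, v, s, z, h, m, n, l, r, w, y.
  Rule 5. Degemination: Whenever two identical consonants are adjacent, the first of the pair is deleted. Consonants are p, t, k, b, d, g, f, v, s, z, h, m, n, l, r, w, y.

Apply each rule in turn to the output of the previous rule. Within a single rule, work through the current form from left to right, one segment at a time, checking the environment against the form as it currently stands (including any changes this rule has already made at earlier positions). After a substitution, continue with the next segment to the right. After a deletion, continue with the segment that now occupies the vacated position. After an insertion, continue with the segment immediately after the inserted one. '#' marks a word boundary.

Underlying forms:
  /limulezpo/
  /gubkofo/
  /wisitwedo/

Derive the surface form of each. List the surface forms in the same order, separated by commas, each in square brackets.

[limulespu], [gupkofu], [wisitwezu]

/limulezpo/:
  Rule 1 Final Vowel Raising: [limulezpo] → [limulezpu]
  Rule 2 Stop Lenition: no change — [limulezpu]
  Rule 3 Regressive Voicing Assimilation: [limulezpu] → [limulespu]
  Rule 4 Vowel Epenthesis: no change — [limulespu]
  Rule 5 Degemination: no change — [limulespu]
/gubkofo/:
  Rule 1 Final Vowel Raising: [gubkofo] → [gubkofu]
  Rule 2 Stop Lenition: no change — [gubkofu]
  Rule 3 Regressive Voicing Assimilation: [gubkofu] → [gupkofu]
  Rule 4 Vowel Epenthesis: no change — [gupkofu]
  Rule 5 Degemination: no change — [gupkofu]
/wisitwedo/:
  Rule 1 Final Vowel Raising: [wisitwedo] → [wisitwedu]
  Rule 2 Stop Lenition: [wisitwedu] → [wisitwezu]
  Rule 3 Regressive Voicing Assimilation: no change — [wisitwezu]
  Rule 4 Vowel Epenthesis: no change — [wisitwezu]
  Rule 5 Degemination: no change — [wisitwezu]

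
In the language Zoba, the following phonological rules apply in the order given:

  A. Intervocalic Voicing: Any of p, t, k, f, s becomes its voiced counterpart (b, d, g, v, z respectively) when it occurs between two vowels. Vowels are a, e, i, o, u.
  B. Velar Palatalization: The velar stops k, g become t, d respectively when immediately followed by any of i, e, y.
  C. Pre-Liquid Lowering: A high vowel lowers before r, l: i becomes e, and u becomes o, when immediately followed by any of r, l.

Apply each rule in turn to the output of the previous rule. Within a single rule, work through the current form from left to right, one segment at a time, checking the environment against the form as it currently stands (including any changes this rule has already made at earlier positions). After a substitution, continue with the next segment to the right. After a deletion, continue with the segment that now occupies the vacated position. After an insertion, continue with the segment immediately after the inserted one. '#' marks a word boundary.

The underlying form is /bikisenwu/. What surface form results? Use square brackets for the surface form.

[bidizenwu]

A Intervocalic Voicing: [bikisenwu] → [bigizenwu]
B Velar Palatalization: [bigizenwu] → [bidizenwu]
C Pre-Liquid Lowering: no change — [bidizenwu]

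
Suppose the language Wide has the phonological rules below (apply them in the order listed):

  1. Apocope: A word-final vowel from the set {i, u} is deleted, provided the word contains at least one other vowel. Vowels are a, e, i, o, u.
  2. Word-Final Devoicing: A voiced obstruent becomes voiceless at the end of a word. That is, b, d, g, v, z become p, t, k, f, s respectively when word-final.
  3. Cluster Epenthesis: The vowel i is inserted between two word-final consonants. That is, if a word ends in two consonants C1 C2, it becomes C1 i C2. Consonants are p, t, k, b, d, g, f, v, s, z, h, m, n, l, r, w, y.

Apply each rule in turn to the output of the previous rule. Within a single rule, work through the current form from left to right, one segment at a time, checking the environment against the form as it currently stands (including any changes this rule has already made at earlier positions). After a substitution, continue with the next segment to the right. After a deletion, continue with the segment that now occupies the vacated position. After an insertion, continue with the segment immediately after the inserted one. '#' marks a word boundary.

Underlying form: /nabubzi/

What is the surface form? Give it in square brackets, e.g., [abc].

1 Apocope: [nabubzi] → [nabubz]
2 Word-Final Devoicing: [nabubz] → [nabubs]
3 Cluster Epenthesis: [nabubs] → [nabubis]

[nabubis]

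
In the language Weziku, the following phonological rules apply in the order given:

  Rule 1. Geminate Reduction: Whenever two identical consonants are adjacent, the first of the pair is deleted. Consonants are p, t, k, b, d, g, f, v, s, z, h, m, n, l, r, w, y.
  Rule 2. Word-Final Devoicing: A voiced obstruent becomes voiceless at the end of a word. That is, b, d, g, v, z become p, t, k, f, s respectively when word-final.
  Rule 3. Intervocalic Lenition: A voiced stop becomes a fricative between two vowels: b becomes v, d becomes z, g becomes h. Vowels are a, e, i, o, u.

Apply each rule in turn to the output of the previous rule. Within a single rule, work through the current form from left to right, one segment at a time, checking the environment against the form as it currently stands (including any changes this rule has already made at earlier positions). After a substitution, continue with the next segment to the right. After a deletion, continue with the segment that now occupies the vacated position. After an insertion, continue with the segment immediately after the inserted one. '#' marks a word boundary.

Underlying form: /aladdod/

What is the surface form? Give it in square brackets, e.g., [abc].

Rule 1 Geminate Reduction: [aladdod] → [aladod]
Rule 2 Word-Final Devoicing: [aladod] → [aladot]
Rule 3 Intervocalic Lenition: [aladot] → [alazot]

[alazot]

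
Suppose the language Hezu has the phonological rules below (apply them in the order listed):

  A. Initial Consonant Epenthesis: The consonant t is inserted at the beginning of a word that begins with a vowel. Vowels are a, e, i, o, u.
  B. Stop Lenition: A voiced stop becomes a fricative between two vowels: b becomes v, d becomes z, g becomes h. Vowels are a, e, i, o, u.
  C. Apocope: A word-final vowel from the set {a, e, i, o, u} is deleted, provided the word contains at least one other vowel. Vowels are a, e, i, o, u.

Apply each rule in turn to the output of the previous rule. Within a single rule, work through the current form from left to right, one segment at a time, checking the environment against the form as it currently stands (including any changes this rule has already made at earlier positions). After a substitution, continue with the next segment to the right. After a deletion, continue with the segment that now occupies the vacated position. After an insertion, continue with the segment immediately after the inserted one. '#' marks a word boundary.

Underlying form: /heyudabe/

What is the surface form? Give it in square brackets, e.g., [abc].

[heyuzav]

A Initial Consonant Epenthesis: no change — [heyudabe]
B Stop Lenition: [heyudabe] → [heyuzave]
C Apocope: [heyuzave] → [heyuzav]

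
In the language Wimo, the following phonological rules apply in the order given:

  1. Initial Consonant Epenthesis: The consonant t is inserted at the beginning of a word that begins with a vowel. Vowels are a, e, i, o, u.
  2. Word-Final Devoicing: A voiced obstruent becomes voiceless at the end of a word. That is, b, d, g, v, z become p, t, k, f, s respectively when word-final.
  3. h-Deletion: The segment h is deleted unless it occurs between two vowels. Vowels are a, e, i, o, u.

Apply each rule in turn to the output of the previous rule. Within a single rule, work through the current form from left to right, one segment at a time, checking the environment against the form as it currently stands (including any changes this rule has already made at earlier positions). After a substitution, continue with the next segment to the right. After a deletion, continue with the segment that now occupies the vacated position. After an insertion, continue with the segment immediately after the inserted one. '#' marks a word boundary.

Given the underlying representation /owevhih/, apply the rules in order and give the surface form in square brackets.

[towevi]

1 Initial Consonant Epenthesis: [owevhih] → [towevhih]
2 Word-Final Devoicing: no change — [towevhih]
3 h-Deletion: [towevhih] → [towevi]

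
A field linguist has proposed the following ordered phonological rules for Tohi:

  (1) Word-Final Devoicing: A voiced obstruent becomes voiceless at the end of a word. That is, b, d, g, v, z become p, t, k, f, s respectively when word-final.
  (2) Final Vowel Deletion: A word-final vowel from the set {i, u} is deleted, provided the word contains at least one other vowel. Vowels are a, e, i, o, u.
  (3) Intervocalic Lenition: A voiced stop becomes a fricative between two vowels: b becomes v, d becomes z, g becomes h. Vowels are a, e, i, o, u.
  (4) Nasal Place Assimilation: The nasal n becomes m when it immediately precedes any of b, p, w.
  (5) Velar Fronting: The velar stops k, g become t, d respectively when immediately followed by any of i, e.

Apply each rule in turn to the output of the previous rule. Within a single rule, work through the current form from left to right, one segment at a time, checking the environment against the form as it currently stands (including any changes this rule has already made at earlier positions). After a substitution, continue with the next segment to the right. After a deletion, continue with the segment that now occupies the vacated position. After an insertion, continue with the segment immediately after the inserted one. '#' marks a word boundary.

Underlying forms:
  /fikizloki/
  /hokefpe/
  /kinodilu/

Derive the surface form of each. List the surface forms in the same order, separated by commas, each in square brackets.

/fikizloki/:
  (1) Word-Final Devoicing: no change — [fikizloki]
  (2) Final Vowel Deletion: [fikizloki] → [fikizlok]
  (3) Intervocalic Lenition: no change — [fikizlok]
  (4) Nasal Place Assimilation: no change — [fikizlok]
  (5) Velar Fronting: [fikizlok] → [fitizlok]
/hokefpe/:
  (1) Word-Final Devoicing: no change — [hokefpe]
  (2) Final Vowel Deletion: no change — [hokefpe]
  (3) Intervocalic Lenition: no change — [hokefpe]
  (4) Nasal Place Assimilation: no change — [hokefpe]
  (5) Velar Fronting: [hokefpe] → [hotefpe]
/kinodilu/:
  (1) Word-Final Devoicing: no change — [kinodilu]
  (2) Final Vowel Deletion: [kinodilu] → [kinodil]
  (3) Intervocalic Lenition: [kinodil] → [kinozil]
  (4) Nasal Place Assimilation: no change — [kinozil]
  (5) Velar Fronting: [kinozil] → [tinozil]

[fitizlok], [hotefpe], [tinozil]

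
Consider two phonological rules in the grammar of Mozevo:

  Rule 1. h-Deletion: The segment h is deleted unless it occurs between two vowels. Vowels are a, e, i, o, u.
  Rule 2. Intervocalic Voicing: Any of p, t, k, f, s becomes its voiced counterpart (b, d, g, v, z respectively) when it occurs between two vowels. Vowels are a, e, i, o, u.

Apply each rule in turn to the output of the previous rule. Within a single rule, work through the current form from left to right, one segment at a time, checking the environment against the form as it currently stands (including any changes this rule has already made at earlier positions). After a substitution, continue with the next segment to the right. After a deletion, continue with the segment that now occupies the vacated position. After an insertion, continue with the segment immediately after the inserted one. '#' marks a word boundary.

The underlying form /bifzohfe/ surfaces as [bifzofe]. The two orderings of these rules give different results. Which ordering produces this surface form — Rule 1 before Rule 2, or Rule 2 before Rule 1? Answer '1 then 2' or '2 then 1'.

2 then 1

Order 1 then 2:
  1 h-Deletion: [bifzohfe] → [bifzofe]
  2 Intervocalic Voicing: [bifzofe] → [bifzove]
  result: [bifzove]
Order 2 then 1:
  2 Intervocalic Voicing: no change — [bifzohfe]
  1 h-Deletion: [bifzohfe] → [bifzofe]
  result: [bifzofe]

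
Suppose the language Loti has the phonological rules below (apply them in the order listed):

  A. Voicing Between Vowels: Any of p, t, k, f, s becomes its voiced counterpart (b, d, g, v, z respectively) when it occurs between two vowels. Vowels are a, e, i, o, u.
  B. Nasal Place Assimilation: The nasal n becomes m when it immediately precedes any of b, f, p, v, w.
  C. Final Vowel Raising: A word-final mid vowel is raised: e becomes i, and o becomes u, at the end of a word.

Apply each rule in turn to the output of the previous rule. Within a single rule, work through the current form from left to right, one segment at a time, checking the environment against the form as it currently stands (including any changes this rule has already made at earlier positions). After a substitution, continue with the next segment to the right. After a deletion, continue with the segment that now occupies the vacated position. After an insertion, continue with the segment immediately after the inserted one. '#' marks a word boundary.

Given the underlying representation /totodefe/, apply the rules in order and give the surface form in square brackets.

A Voicing Between Vowels: [totodefe] → [tododeve]
B Nasal Place Assimilation: no change — [tododeve]
C Final Vowel Raising: [tododeve] → [tododevi]

[tododevi]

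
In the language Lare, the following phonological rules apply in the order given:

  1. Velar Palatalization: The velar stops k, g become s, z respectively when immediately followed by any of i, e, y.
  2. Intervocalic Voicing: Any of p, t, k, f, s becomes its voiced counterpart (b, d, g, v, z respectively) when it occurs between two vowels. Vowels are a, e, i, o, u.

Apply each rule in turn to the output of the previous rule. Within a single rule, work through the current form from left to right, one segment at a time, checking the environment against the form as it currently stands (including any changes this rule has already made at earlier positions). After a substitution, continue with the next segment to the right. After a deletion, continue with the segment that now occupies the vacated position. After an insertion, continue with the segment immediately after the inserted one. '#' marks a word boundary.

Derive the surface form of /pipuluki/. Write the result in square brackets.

[pibuluzi]

1 Velar Palatalization: [pipuluki] → [pipulusi]
2 Intervocalic Voicing: [pipulusi] → [pibuluzi]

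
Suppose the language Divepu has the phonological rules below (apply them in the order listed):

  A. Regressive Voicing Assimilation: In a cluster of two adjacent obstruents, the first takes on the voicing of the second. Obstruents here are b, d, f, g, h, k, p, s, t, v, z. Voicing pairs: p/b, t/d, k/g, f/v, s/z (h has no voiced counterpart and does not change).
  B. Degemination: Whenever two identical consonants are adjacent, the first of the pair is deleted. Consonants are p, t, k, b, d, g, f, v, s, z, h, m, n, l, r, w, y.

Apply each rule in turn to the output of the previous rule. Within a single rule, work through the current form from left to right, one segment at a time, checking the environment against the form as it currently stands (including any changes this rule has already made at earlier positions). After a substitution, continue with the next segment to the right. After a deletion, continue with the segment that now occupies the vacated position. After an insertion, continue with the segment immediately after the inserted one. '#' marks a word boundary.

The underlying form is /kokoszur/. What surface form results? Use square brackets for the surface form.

A Regressive Voicing Assimilation: [kokoszur] → [kokozzur]
B Degemination: [kokozzur] → [kokozur]

[kokozur]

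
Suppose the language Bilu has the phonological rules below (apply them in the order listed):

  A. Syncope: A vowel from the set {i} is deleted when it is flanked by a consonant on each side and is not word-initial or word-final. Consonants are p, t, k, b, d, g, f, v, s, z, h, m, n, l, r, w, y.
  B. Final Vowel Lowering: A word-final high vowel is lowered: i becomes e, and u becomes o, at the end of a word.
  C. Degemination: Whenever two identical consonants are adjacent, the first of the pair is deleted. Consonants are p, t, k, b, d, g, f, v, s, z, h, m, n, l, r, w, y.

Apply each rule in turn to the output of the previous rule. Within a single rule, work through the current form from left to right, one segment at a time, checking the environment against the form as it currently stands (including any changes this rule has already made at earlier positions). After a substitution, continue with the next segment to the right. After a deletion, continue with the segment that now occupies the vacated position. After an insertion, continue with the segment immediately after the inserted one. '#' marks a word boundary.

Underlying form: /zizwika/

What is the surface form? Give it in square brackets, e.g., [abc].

[zwka]

A Syncope: [zizwika] → [zzwka]
B Final Vowel Lowering: no change — [zzwka]
C Degemination: [zzwka] → [zwka]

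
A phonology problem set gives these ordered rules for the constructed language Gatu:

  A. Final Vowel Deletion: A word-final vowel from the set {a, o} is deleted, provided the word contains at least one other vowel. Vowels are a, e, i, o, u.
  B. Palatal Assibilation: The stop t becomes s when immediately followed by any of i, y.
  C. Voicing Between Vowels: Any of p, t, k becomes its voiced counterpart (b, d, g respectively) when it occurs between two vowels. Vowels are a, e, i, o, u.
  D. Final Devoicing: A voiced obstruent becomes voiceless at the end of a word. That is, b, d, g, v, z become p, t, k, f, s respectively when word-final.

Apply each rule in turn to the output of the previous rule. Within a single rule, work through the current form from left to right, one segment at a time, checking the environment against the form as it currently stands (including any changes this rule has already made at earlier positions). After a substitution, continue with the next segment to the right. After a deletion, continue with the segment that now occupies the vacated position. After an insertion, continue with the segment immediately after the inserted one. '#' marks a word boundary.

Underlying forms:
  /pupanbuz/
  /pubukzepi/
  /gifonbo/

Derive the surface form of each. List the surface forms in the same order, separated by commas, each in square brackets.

/pupanbuz/:
  A Final Vowel Deletion: no change — [pupanbuz]
  B Palatal Assibilation: no change — [pupanbuz]
  C Voicing Between Vowels: [pupanbuz] → [pubanbuz]
  D Final Devoicing: [pubanbuz] → [pubanbus]
/pubukzepi/:
  A Final Vowel Deletion: no change — [pubukzepi]
  B Palatal Assibilation: no change — [pubukzepi]
  C Voicing Between Vowels: [pubukzepi] → [pubukzebi]
  D Final Devoicing: no change — [pubukzebi]
/gifonbo/:
  A Final Vowel Deletion: [gifonbo] → [gifonb]
  B Palatal Assibilation: no change — [gifonb]
  C Voicing Between Vowels: no change — [gifonb]
  D Final Devoicing: [gifonb] → [gifonp]

[pubanbus], [pubukzebi], [gifonp]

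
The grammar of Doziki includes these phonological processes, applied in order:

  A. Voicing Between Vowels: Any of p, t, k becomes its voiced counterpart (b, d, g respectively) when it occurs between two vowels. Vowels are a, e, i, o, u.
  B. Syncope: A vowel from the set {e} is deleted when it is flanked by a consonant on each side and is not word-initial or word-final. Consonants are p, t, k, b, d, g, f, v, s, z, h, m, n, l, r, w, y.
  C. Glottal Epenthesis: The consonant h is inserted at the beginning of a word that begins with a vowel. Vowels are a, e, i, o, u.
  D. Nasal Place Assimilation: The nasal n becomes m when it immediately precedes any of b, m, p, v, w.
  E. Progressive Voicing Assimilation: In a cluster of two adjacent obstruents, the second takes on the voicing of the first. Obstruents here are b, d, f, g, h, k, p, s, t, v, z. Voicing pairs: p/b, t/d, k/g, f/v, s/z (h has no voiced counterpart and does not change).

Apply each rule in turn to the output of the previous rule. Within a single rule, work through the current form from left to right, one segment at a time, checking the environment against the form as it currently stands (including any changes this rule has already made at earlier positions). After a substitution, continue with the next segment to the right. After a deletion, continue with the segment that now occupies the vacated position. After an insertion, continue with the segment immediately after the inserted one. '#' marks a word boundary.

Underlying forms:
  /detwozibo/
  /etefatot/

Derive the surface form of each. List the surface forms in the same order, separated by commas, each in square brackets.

/detwozibo/:
  A Voicing Between Vowels: no change — [detwozibo]
  B Syncope: [detwozibo] → [dtwozibo]
  C Glottal Epenthesis: no change — [dtwozibo]
  D Nasal Place Assimilation: no change — [dtwozibo]
  E Progressive Voicing Assimilation: [dtwozibo] → [ddwozibo]
/etefatot/:
  A Voicing Between Vowels: [etefatot] → [edefadot]
  B Syncope: [edefadot] → [edfadot]
  C Glottal Epenthesis: [edfadot] → [hedfadot]
  D Nasal Place Assimilation: no change — [hedfadot]
  E Progressive Voicing Assimilation: [hedfadot] → [hedvadot]

[ddwozibo], [hedvadot]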